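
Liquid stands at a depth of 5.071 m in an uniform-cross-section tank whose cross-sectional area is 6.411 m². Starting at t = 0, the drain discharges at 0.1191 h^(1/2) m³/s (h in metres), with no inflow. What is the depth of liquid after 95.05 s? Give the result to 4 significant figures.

1.874 m

A dh/dt = −Q_out = −0.1191 √h.
This is separable: 2 d(√h)/dt = −0.1191/A, so √h = √h₀ − (0.1191/(2A)) t.
√h = √5.071 − 0.1191·95.05/(2·6.411) = 2.25189 − 0.882893 = 1.36900.
h = 1.36900² = 1.87415 m.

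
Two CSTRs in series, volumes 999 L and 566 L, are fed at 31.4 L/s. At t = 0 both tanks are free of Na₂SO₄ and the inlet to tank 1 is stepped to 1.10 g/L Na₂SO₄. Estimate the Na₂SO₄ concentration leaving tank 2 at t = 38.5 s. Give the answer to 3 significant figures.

0.513 g/L

Each tank obeys Vᵢ dCᵢ/dt = Q(Cᵢ₋₁ − Cᵢ), so τᵢ = Vᵢ/Q.
τ₁ = 999/31.4 = 31.815 s; τ₂ = 566/31.4 = 18.025 s.
Solving the cascade with C₁(0)=C₂(0)=0 gives C₂(t) = C_in[1 − (τ₁ e^(−t/τ₁) − τ₂ e^(−t/τ₂))/(τ₁ − τ₂)].
At t = 38.5: e^(−t/τ₁) = 0.29816, e^(−t/τ₂) = 0.11814.
C₂ = 1.10·[1 − (31.815·0.29816 − 18.025·0.11814)/(13.790)] = 1.10·0.46652 = 0.51317 g/L.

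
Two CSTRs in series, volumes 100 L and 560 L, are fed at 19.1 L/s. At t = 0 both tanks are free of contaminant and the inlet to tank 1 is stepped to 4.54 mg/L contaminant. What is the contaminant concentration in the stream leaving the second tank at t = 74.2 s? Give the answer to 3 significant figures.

Each tank obeys Vᵢ dCᵢ/dt = Q(Cᵢ₋₁ − Cᵢ), so τᵢ = Vᵢ/Q.
τ₁ = 100/19.1 = 5.2356 s; τ₂ = 560/19.1 = 29.319 s.
Solving the cascade with C₁(0)=C₂(0)=0 gives C₂(t) = C_in[1 − (τ₁ e^(−t/τ₁) − τ₂ e^(−t/τ₂))/(τ₁ − τ₂)].
At t = 74.2: e^(−t/τ₁) = 6.9999e-07, e^(−t/τ₂) = 0.079599.
C₂ = 4.54·[1 − (5.2356·6.9999e-07 − 29.319·0.079599)/(-24.084)] = 4.54·0.90310 = 4.1001 mg/L.

4.10 mg/L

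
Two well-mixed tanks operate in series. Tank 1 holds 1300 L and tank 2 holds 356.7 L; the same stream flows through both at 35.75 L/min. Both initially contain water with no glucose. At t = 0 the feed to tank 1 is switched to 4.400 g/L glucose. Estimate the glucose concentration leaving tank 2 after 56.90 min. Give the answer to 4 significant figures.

Time constants: τᵢ = Vᵢ/Q for each well-mixed tank.
τ₁ = 1300/35.75 = 36.3636 min; τ₂ = 356.7/35.75 = 9.97762 min.
Tank 1: C₁ = C_in(1 − e^(−t/τ₁)). Tank 2 (τ₁ ≠ τ₂): C₂ = C_in[1 − (τ₁ e^(−t/τ₁) − τ₂ e^(−t/τ₂))/(τ₁ − τ₂)].
At t = 56.90: e^(−t/τ₁) = 0.209140, e^(−t/τ₂) = 0.00333674.
C₂ = 4.400·[1 − (36.3636·0.209140 − 9.97762·0.00333674)/(26.3860)] = 4.400·0.713037 = 3.13736 g/L.

3.137 g/L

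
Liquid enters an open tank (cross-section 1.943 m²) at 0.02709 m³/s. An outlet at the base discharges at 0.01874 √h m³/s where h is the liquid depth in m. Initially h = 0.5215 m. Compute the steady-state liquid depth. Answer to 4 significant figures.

Volume balance on the tank: A dh/dt = Q_in − 0.01874 √h. At steady state dh/dt = 0:
Q_in = 0.01874 √h_ss ⇒ √h_ss = 0.02709/0.01874 = 1.44557.
h_ss = 1.44557² = 2.08968 m. (Since h₀ = 0.5215 m < h_ss, the level will rise toward this value.)

2.090 m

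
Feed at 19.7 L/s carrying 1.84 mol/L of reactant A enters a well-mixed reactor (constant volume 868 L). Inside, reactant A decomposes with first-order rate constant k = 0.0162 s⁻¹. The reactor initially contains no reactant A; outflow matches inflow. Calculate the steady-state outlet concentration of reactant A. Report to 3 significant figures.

Species balance: V dC/dt = Q C_in − Q C − k V C.
At steady state: 0 = Q C_in − (Q + kV) C_ss, so C_ss = Q C_in/(Q + kV).
C_ss = 19.7·1.84/(19.7 + 0.0162·868) = 36.248/33.762 = 1.0736 mol/L.

1.07 mol/L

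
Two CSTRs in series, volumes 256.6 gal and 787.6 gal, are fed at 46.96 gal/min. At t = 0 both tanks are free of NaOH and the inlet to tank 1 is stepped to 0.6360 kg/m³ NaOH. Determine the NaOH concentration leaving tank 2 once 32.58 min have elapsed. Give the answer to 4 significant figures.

Species balance on tank i: dCᵢ/dt = (Cᵢ₋₁ − Cᵢ)/τᵢ with τᵢ = Vᵢ/Q.
τ₁ = 256.6/46.96 = 5.46422 min; τ₂ = 787.6/46.96 = 16.7717 min.
Tank 1: C₁ = C_in(1 − e^(−t/τ₁)). Tank 2 (τ₁ ≠ τ₂): C₂ = C_in[1 − (τ₁ e^(−t/τ₁) − τ₂ e^(−t/τ₂))/(τ₁ − τ₂)].
At t = 32.58: e^(−t/τ₁) = 0.00257368, e^(−t/τ₂) = 0.143337.
C₂ = 0.6360·[1 − (5.46422·0.00257368 − 16.7717·0.143337)/(-11.3075)] = 0.6360·0.788640 = 0.501575 kg/m³.

0.5016 kg/m³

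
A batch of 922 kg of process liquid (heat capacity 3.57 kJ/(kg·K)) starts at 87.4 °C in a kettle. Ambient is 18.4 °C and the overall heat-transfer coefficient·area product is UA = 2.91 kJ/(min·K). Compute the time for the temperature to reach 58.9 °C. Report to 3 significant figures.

M c_p dT/dt = −UA(T − T_amb).
τ = M c_p/UA = 1131.1 min; T_ss = T_amb = 18.400 °C.
T(t) = T_ss + (T₀ − T_ss)e^(−t/τ); set T = 58.9:
t = −τ ln[(T − T_ss)/(T₀ − T_ss)] = −1131.1 · ln(0.58696) = 602.66 min.

603 min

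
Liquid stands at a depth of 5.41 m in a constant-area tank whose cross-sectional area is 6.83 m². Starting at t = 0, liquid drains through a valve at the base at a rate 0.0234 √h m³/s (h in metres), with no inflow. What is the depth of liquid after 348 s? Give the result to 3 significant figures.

A dh/dt = −Q_out = −0.0234 √h.
∫ h^(−1/2) dh = −(0.0234/A) ∫ dt, giving 2√h = 2√h₀ − (0.0234/A) t.
√h = √5.41 − 0.0234·348/(2·6.83) = 2.3259 − 0.59613 = 1.7298.
h = 1.7298² = 2.9922 m.

2.99 m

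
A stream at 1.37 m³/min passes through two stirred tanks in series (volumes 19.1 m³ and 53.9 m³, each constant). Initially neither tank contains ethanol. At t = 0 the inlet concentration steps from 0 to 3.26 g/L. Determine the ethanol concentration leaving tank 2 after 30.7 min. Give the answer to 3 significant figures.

Time constants: τᵢ = Vᵢ/Q for each well-mixed tank.
τ₁ = 19.1/1.37 = 13.942 min; τ₂ = 53.9/1.37 = 39.343 min.
Tank 1: C₁ = C_in(1 − e^(−t/τ₁)). Tank 2 (τ₁ ≠ τ₂): C₂ = C_in[1 − (τ₁ e^(−t/τ₁) − τ₂ e^(−t/τ₂))/(τ₁ − τ₂)].
At t = 30.7: e^(−t/τ₁) = 0.11058, e^(−t/τ₂) = 0.45826.
C₂ = 3.26·[1 − (13.942·0.11058 − 39.343·0.45826)/(-25.401)] = 3.26·0.35091 = 1.1440 g/L.

1.14 g/L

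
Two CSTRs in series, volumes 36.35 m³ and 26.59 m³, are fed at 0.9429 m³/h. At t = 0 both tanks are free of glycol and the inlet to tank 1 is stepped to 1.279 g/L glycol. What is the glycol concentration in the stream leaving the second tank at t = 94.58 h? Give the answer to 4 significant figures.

Time constants: τᵢ = Vᵢ/Q for each well-mixed tank.
τ₁ = 36.35/0.9429 = 38.5513 h; τ₂ = 26.59/0.9429 = 28.2002 h.
Tank 1: C₁ = C_in(1 − e^(−t/τ₁)). Tank 2 (τ₁ ≠ τ₂): C₂ = C_in[1 − (τ₁ e^(−t/τ₁) − τ₂ e^(−t/τ₂))/(τ₁ − τ₂)].
At t = 94.58: e^(−t/τ₁) = 0.0860045, e^(−t/τ₂) = 0.0349487.
C₂ = 1.279·[1 − (38.5513·0.0860045 − 28.2002·0.0349487)/(10.3510)] = 1.279·0.774900 = 0.991097 g/L.

0.9911 g/L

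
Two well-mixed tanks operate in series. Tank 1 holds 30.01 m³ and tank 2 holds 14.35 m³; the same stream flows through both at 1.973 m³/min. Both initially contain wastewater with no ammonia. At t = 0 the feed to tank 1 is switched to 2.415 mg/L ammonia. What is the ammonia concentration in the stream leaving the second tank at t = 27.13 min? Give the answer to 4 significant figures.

Species balance on tank i: dCᵢ/dt = (Cᵢ₋₁ − Cᵢ)/τᵢ with τᵢ = Vᵢ/Q.
τ₁ = 30.01/1.973 = 15.2103 min; τ₂ = 14.35/1.973 = 7.27319 min.
Tank 1: C₁ = C_in(1 − e^(−t/τ₁)). Tank 2 (τ₁ ≠ τ₂): C₂ = C_in[1 − (τ₁ e^(−t/τ₁) − τ₂ e^(−t/τ₂))/(τ₁ − τ₂)].
At t = 27.13: e^(−t/τ₁) = 0.168023, e^(−t/τ₂) = 0.0239895.
C₂ = 2.415·[1 − (15.2103·0.168023 − 7.27319·0.0239895)/(7.93715)] = 2.415·0.699993 = 1.69048 mg/L.

1.690 mg/L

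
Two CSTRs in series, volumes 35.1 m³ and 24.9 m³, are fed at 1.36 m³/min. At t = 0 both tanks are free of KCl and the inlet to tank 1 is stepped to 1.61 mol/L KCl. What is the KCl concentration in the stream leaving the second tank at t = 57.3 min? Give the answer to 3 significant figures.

Species balance on tank i: dCᵢ/dt = (Cᵢ₋₁ − Cᵢ)/τᵢ with τᵢ = Vᵢ/Q.
τ₁ = 35.1/1.36 = 25.809 min; τ₂ = 24.9/1.36 = 18.309 min.
Solving the cascade with C₁(0)=C₂(0)=0 gives C₂(t) = C_in[1 − (τ₁ e^(−t/τ₁) − τ₂ e^(−t/τ₂))/(τ₁ − τ₂)].
At t = 57.3: e^(−t/τ₁) = 0.10859, e^(−t/τ₂) = 0.043734.
C₂ = 1.61·[1 − (25.809·0.10859 − 18.309·0.043734)/(7.5000)] = 1.61·0.73308 = 1.1803 mol/L.

1.18 mol/L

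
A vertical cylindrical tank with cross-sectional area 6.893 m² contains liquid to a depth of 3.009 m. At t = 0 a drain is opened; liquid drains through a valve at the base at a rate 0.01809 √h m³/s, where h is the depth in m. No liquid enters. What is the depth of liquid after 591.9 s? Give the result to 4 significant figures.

0.9177 m

Accumulation of liquid (constant cross-section A): A dh/dt = −0.01809 √h.
Separate and integrate: 2(√h − √h₀) = −(0.01809/A) t.
√h = √3.009 − 0.01809·591.9/(2·6.893) = 1.73465 − 0.776692 = 0.957955.
h = 0.957955² = 0.917678 m.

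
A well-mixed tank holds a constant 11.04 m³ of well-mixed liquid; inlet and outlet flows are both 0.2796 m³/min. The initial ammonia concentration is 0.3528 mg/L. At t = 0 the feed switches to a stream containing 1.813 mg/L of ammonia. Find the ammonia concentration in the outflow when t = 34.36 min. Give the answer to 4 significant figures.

Accumulation = in − out for the solute gives V dC/dt = Q(C_in − C).
Rewrite as dC/dt + C/τ = C_in/τ, τ = V/Q = 39.4850 min.
This is linear first-order; C(t) = C_in + (C₀ − C_in) e^(−t/τ).
C(34.36) = 1.813 + (0.3528 − 1.813)·e^(−34.36/39.4850) = 1.813 + (-1.46020)·0.418866 = 1.20137 mg/L.

1.201 mg/L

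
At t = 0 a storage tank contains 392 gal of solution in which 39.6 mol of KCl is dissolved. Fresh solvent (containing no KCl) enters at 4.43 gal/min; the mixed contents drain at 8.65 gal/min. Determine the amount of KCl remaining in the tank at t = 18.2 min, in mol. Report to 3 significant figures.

25.3 mol

Total volume: dV/dt = Q_in − Q_out = -4.2200 gal/min, so V(t) = 392 − 4.2200 t and V(18.2) = 315.20 gal.
No KCl enters, so dm/dt = −Q_out · (m/V).
dm/m = −Q_out dt/(V₀ − 4.2200 t); integrating gives ln(m/m₀) = −(Q_out/(Q_in−Q_out)) ln(V/V₀).
m = m₀ (V₀/V)^(Q_out/(Q_in−Q_out)) = 39.6 × (392/315.20)^(-2.0498) = 25.326 mol.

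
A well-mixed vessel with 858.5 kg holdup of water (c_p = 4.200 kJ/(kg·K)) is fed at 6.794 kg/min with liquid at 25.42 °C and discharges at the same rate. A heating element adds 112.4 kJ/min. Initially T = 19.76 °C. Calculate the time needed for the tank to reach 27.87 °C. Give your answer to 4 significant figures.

M c_p dT/dt = ṁ c_p (T_in − T) + Q̇.
τ = M/ṁ = 126.361 min; T_ss = T_in + Q̇/(ṁ c_p) = 29.3590 °C.
T(t) = T_ss + (T₀ − T_ss) e^(−t/τ). Set T = 27.87:
e^(−t/τ) = (27.87 − 29.3590)/(19.76 − 29.3590) = 0.155125
t = −126.361 · ln(0.155125) = 235.478 min.

235.5 min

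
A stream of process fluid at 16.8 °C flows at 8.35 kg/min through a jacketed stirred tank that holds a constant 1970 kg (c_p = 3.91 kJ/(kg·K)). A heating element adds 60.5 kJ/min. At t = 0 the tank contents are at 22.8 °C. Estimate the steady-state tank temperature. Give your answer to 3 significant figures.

18.7 °C

Heat balance on the well-mixed liquid: M c_p dT/dt = ṁ c_p (T_in − T) + 60.5.
At steady state dT/dt = 0 ⇒ T_ss = T_in + Q̇/(ṁ c_p) = 16.8 + 60.5/(8.35·3.91) = 18.653 °C.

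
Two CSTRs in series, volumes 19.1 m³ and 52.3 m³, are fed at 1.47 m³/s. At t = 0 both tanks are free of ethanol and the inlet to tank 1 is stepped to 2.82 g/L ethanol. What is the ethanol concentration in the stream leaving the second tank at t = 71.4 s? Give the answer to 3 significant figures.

Species balance on tank i: dCᵢ/dt = (Cᵢ₋₁ − Cᵢ)/τᵢ with τᵢ = Vᵢ/Q.
τ₁ = 19.1/1.47 = 12.993 s; τ₂ = 52.3/1.47 = 35.578 s.
Solving the cascade with C₁(0)=C₂(0)=0 gives C₂(t) = C_in[1 − (τ₁ e^(−t/τ₁) − τ₂ e^(−t/τ₂))/(τ₁ − τ₂)].
At t = 71.4: e^(−t/τ₁) = 0.0041065, e^(−t/τ₂) = 0.13441.
C₂ = 2.82·[1 − (12.993·0.0041065 − 35.578·0.13441)/(-22.585)] = 2.82·0.79062 = 2.2296 g/L.

2.23 g/L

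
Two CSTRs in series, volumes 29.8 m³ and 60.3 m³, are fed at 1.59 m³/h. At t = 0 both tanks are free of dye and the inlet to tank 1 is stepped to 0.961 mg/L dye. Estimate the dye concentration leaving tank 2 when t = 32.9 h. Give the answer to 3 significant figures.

Time constants: τᵢ = Vᵢ/Q for each well-mixed tank.
τ₁ = 29.8/1.59 = 18.742 h; τ₂ = 60.3/1.59 = 37.925 h.
Tank 1: C₁ = C_in(1 − e^(−t/τ₁)). Tank 2 (τ₁ ≠ τ₂): C₂ = C_in[1 − (τ₁ e^(−t/τ₁) − τ₂ e^(−t/τ₂))/(τ₁ − τ₂)].
At t = 32.9: e^(−t/τ₁) = 0.17284, e^(−t/τ₂) = 0.42000.
C₂ = 0.961·[1 − (18.742·0.17284 − 37.925·0.42000)/(-19.182)] = 0.961·0.33852 = 0.32532 mg/L.

0.325 mg/L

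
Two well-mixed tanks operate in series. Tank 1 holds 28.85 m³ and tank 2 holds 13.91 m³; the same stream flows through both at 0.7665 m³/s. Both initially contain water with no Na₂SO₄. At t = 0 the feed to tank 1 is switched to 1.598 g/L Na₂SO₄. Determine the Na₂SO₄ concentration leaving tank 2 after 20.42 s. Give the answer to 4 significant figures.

0.2872 g/L

Time constants: τᵢ = Vᵢ/Q for each well-mixed tank.
τ₁ = 28.85/0.7665 = 37.6386 s; τ₂ = 13.91/0.7665 = 18.1474 s.
Solving the cascade with C₁(0)=C₂(0)=0 gives C₂(t) = C_in[1 − (τ₁ e^(−t/τ₁) − τ₂ e^(−t/τ₂))/(τ₁ − τ₂)].
At t = 20.42: e^(−t/τ₁) = 0.581277, e^(−t/τ₂) = 0.324578.
C₂ = 1.598·[1 − (37.6386·0.581277 − 18.1474·0.324578)/(19.4912)] = 1.598·0.179722 = 0.287195 g/L.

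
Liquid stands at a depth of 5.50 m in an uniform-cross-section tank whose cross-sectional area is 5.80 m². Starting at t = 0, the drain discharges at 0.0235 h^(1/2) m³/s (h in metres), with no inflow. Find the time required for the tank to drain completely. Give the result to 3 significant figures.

1160 s

A dh/dt = −Q_out = −0.0235 √h.
Separate and integrate: 2(√h − √h₀) = −(0.0235/A) t.
Set h = 0: 2√h₀ = (0.0235/A) t_empty ⇒ t_empty = 2A√h₀/0.0235.
t_empty = 2·5.80·√5.50/0.0235 = 11.600·2.3452/0.0235 = 1157.6 s.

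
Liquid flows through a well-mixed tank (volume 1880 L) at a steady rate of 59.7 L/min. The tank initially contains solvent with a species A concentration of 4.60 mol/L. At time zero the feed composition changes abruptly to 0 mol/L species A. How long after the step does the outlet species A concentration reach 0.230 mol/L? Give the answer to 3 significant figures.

Species balance on the tank: V dC/dt = Q(C_in − C), so τ = V/Q = 31.491 min.
C(t) = C_in + (C₀ − C_in) e^(−t/τ). Set C = 0.230 and solve for t:
e^(−t/τ) = (C − C_in)/(C₀ − C_in) = (0.230 − 0)/(4.60 − 0) = 0.050000
t = −τ ln(…) = 31.491 × 2.9957 = 94.338 min.

94.3 min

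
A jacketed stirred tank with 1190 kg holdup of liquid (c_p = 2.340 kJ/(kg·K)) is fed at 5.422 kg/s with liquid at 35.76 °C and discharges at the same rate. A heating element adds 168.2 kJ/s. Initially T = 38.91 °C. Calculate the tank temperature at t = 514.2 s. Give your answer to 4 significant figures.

48.05 °C

M c_p dT/dt = ṁ c_p (T_in − T) + Q̇.
τ = M/ṁ = 219.476 s; T_ss = T_in + Q̇/(ṁ c_p) = 35.76 + 168.2/(5.422·2.340) = 49.0172 °C.
This is linear first-order; T(t) = T_ss + (T₀ − T_ss) e^(−t/τ).
T(514.2) = 49.0172 + (-10.1072)·e^(−514.2/219.476) = 49.0172 + (-10.1072)·0.0960534 = 48.0463 °C.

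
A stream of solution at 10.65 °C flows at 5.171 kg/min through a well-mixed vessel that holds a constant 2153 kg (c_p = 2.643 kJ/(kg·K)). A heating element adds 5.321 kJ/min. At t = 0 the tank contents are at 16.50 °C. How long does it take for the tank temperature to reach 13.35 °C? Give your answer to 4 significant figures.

M c_p dT/dt = ṁ c_p (T_in − T) + Q̇.
τ = M/ṁ = 416.360 min; T_ss = T_in + Q̇/(ṁ c_p) = 11.0393 °C.
T(t) = T_ss + (T₀ − T_ss) e^(−t/τ). Set T = 13.35:
e^(−t/τ) = (13.35 − 11.0393)/(16.50 − 11.0393) = 0.423147
t = −416.360 · ln(0.423147) = 358.084 min.

358.1 min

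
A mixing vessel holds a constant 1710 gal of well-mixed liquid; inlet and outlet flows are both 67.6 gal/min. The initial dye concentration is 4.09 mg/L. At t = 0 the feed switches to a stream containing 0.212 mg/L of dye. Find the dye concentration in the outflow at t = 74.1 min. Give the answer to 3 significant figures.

0.419 mg/L

Accumulation = in − out for the solute gives V dC/dt = Q(C_in − C).
Rewrite as dC/dt + C/τ = C_in/τ, τ = V/Q = 25.296 min.
C approaches C_in exponentially: C(t) = C_in + (C₀ − C_in) e^(−t/τ).
C(74.1) = 0.212 + (4.09 − 0.212)·e^(−74.1/25.296) = 0.212 + (3.8780)·0.053433 = 0.41921 mg/L.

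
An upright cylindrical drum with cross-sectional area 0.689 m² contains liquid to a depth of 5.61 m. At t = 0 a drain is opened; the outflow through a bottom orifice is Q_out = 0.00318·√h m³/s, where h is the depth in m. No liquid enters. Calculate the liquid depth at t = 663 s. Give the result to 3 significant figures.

0.703 m

Volume balance on the tank: A dh/dt = −0.00318 √h.
Separate and integrate: 2(√h − √h₀) = −(0.00318/A) t.
√h = √5.61 − 0.00318·663/(2·0.689) = 2.3685 − 1.5300 = 0.83854.
h = 0.83854² = 0.70316 m.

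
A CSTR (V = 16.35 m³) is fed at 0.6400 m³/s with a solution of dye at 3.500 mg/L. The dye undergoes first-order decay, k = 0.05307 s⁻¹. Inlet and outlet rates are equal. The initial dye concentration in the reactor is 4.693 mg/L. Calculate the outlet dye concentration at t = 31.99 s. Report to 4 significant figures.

1.654 mg/L

Species balance: V dC/dt = Q C_in − Q C − k V C.
This is linear with rate a = Q/V + k = 0.0922137 s⁻¹.
C_ss = Q C_in/(Q + kV) = 1.48571 mg/L; C(t) = C_ss + (C₀ − C_ss) e^(−a t).
C(31.99) = 1.48571 + (3.20729)·e^(−0.0922137·31.99) = 1.48571 + (3.20729)·0.0523440 = 1.65359 mg/L.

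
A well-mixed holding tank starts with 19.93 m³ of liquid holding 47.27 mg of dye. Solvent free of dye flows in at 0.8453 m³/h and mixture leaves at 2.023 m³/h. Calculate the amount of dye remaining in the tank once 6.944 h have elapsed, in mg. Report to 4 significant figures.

Let m(t) be the amount of dye. Volume: V(t) = V₀ + (Q_in − Q_out) t = 19.93 − 1.17770 t; V(6.944) = 11.7521 m³.
Solute balance: dm/dt = 0 − Q_out C = −Q_out m/V(t).
dm/m = −Q_out dt/(V₀ − 1.17770 t); integrating gives ln(m/m₀) = −(Q_out/(Q_in−Q_out)) ln(V/V₀).
m = m₀ (V₀/V)^(Q_out/(Q_in−Q_out)) = 47.27 × (19.93/11.7521)^(-1.71775) = 19.0785 mg.

19.08 mg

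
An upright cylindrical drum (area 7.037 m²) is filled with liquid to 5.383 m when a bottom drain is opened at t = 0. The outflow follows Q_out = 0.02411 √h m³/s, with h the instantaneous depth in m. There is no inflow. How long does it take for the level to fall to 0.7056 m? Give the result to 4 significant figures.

A dh/dt = −Q_out = −0.02411 √h.
∫ h^(−1/2) dh = −(0.02411/A) ∫ dt, giving 2√h = 2√h₀ − (0.02411/A) t.
t = 2A(√h₀ − √h)/0.02411 = 2·7.037·(√5.383 − √0.7056)/0.02411
  = 14.0740 × (2.32013 − 0.840000) / 0.02411 = 864.012 s.

864.0 s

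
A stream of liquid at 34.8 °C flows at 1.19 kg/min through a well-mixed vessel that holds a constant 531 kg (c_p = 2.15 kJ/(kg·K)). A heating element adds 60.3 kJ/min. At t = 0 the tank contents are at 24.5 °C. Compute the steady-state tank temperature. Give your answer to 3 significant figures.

M c_p dT/dt = ṁ c_p (T_in − T) + Q̇.
At steady state dT/dt = 0 ⇒ T_ss = T_in + Q̇/(ṁ c_p) = 34.8 + 60.3/(1.19·2.15) = 58.368 °C.

58.4 °C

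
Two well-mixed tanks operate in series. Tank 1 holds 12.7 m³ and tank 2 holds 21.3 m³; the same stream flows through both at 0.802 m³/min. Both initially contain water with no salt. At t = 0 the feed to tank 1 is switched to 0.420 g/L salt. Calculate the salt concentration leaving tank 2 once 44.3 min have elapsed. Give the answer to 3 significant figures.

Each tank obeys Vᵢ dCᵢ/dt = Q(Cᵢ₋₁ − Cᵢ), so τᵢ = Vᵢ/Q.
τ₁ = 12.7/0.802 = 15.835 min; τ₂ = 21.3/0.802 = 26.559 min.
Tank 1: C₁ = C_in(1 − e^(−t/τ₁)). Tank 2 (τ₁ ≠ τ₂): C₂ = C_in[1 − (τ₁ e^(−t/τ₁) − τ₂ e^(−t/τ₂))/(τ₁ − τ₂)].
At t = 44.3: e^(−t/τ₁) = 0.060961, e^(−t/τ₂) = 0.18862.
C₂ = 0.420·[1 − (15.835·0.060961 − 26.559·0.18862)/(-10.723)] = 0.420·0.62285 = 0.26160 g/L.

0.262 g/L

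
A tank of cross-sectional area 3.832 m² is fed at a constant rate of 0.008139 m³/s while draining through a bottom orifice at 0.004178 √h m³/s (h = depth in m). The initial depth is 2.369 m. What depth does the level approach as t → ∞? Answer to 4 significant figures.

Level balance: A dh/dt = 0.008139 − 0.004178 √h. Setting dh/dt = 0:
Q_in = 0.004178 √h_ss ⇒ √h_ss = 0.008139/0.004178 = 1.94806.
h_ss = 1.94806² = 3.79494 m. (Since h₀ = 2.369 m < h_ss, the level will rise toward this value.)

3.795 m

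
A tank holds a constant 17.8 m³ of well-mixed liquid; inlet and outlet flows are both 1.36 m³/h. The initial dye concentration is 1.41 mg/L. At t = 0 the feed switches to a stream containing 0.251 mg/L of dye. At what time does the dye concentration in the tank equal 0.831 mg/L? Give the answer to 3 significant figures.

9.06 h

Species balance: V dC/dt = Q(C_in − C) ⇒ τ = V/Q = 13.088 h.
C(t) = C_in + (C₀ − C_in) e^(−t/τ). Set C = 0.831 and solve for t:
e^(−t/τ) = (C − C_in)/(C₀ − C_in) = (0.831 − 0.251)/(1.41 − 0.251) = 0.50043
t = −τ ln(…) = 13.088 × 0.69228 = 9.0608 h.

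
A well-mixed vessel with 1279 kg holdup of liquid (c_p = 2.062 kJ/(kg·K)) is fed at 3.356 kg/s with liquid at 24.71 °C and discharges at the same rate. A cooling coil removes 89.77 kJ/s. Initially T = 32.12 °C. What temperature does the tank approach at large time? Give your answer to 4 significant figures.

11.74 °C

Energy balance: M c_p dT/dt = ṁ c_p (T_in − T) − 89.77.
At steady state dT/dt = 0 ⇒ T_ss = T_in − Q̇/(ṁ c_p) = 24.71 − 89.77/(3.356·2.062) = 11.7376 °C.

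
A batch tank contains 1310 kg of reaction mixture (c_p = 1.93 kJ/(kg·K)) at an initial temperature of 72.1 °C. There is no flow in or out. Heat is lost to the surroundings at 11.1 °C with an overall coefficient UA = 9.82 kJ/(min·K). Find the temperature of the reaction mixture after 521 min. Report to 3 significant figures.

Unsteady energy balance on the tank contents: M c_p dT/dt = −UA(T − T_amb).
dT/dt = (T_ss − T)/τ with T_ss = T_amb = 11.100 °C, τ = M c_p/UA = 1310·1.93/9.82 = 257.46 min.
This is linear first-order; T(t) = T_ss + (T₀ − T_ss) e^(−t/τ).
T(521) = 11.100 + (61.000)·0.13218 = 19.163 °C.

19.2 °C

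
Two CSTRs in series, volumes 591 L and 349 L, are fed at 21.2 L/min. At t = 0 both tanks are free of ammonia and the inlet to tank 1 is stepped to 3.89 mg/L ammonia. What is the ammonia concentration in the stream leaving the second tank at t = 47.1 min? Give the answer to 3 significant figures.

Species balance on tank i: dCᵢ/dt = (Cᵢ₋₁ − Cᵢ)/τᵢ with τᵢ = Vᵢ/Q.
τ₁ = 591/21.2 = 27.877 min; τ₂ = 349/21.2 = 16.462 min.
Tank 1: C₁ = C_in(1 − e^(−t/τ₁)). Tank 2 (τ₁ ≠ τ₂): C₂ = C_in[1 − (τ₁ e^(−t/τ₁) − τ₂ e^(−t/τ₂))/(τ₁ − τ₂)].
At t = 47.1: e^(−t/τ₁) = 0.18460, e^(−t/τ₂) = 0.057206.
C₂ = 3.89·[1 − (27.877·0.18460 − 16.462·0.057206)/(11.415)] = 3.89·0.63167 = 2.4572 mg/L.

2.46 mg/L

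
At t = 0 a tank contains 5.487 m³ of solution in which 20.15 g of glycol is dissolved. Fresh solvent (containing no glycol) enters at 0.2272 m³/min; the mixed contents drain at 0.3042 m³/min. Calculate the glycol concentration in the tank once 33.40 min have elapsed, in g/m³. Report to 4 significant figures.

Let m(t) be the amount of glycol. Volume: V(t) = V₀ + (Q_in − Q_out) t = 5.487 − 0.0770000 t; V(33.40) = 2.91520 m³.
Species balance (pure solvent in): dm/dt = −Q_out · m/V(t).
Separate: dm/m = −Q_out dt/V(t) ⇒ ln(m/m₀) = −(Q_out/(Q_in−Q_out)) ln(V/V₀).
m = m₀ (V₀/V)^(Q_out/(Q_in−Q_out)) = 20.15 × (5.487/2.91520)^(-3.95065) = 1.65639 g.
C = m/V = 1.65639/2.91520 = 0.568192 g/m³.

0.5682 g/m³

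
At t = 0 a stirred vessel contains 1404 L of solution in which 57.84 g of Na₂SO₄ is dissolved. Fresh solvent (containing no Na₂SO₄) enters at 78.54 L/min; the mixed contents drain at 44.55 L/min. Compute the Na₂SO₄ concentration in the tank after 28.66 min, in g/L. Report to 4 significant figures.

0.01219 g/L

Total volume: dV/dt = Q_in − Q_out = 33.9900 L/min, so V(t) = 1404 + 33.9900 t and V(28.66) = 2378.15 L.
Solute balance: dm/dt = 0 − Q_out C = −Q_out m/V(t).
dm/m = −Q_out dt/(V₀ + 33.9900 t); integrating gives ln(m/m₀) = −(Q_out/(Q_in−Q_out)) ln(V/V₀).
m = m₀ (V₀/V)^(Q_out/(Q_in−Q_out)) = 57.84 × (1404/2378.15)^(1.31068) = 28.9901 g.
C = m/V = 28.9901/2378.15 = 0.0121902 g/L.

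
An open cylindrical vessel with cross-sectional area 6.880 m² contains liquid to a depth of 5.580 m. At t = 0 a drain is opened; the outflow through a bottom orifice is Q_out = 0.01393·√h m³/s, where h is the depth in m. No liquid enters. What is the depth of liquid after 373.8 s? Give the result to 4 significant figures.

A dh/dt = −Q_out = −0.01393 √h.
Separate and integrate: 2(√h − √h₀) = −(0.01393/A) t.
√h = √5.580 − 0.01393·373.8/(2·6.880) = 2.36220 − 0.378418 = 1.98378.
h = 1.98378² = 3.93540 m.

3.935 m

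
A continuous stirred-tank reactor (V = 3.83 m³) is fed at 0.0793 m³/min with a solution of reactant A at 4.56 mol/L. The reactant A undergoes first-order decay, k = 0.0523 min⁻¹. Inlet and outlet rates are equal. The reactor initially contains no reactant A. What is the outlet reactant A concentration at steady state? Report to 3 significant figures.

V dC/dt = Q(C_in − C) − k V C.
At steady state: 0 = Q C_in − (Q + kV) C_ss, so C_ss = Q C_in/(Q + kV).
C_ss = 0.0793·4.56/(0.0793 + 0.0523·3.83) = 0.36161/0.27961 = 1.2933 mol/L.

1.29 mol/L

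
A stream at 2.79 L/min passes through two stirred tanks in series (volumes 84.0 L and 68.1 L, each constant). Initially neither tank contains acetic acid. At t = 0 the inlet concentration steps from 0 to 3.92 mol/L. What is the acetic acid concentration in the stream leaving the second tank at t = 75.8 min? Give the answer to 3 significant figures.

Each tank obeys Vᵢ dCᵢ/dt = Q(Cᵢ₋₁ − Cᵢ), so τᵢ = Vᵢ/Q.
τ₁ = 84.0/2.79 = 30.108 min; τ₂ = 68.1/2.79 = 24.409 min.
Solving the cascade with C₁(0)=C₂(0)=0 gives C₂(t) = C_in[1 − (τ₁ e^(−t/τ₁) − τ₂ e^(−t/τ₂))/(τ₁ − τ₂)].
At t = 75.8: e^(−t/τ₁) = 0.080649, e^(−t/τ₂) = 0.044804.
C₂ = 3.92·[1 − (30.108·0.080649 − 24.409·0.044804)/(5.6989)] = 3.92·0.76582 = 3.0020 mol/L.

3.00 mol/L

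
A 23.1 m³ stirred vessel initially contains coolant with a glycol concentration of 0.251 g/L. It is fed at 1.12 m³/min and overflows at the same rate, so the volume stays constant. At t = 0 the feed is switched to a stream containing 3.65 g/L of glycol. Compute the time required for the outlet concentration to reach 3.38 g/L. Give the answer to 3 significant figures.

52.2 min

Species balance: V dC/dt = Q(C_in − C) ⇒ τ = V/Q = 20.625 min.
C(t) = C_in + (C₀ − C_in) e^(−t/τ). Set C = 3.38 and solve for t:
e^(−t/τ) = (C − C_in)/(C₀ − C_in) = (3.38 − 3.65)/(0.251 − 3.65) = 0.079435
t = −τ ln(…) = 20.625 × 2.5328 = 52.239 min.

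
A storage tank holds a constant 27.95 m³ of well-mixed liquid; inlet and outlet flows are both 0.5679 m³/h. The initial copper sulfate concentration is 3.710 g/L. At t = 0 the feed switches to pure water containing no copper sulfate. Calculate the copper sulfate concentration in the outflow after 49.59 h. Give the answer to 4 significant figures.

1.355 g/L

Unsteady species balance (constant V, well mixed): V dC/dt = Q(C_in − C).
Time constant τ = V/Q = 27.95/0.5679 = 49.2164 h.
C approaches C_in exponentially: C(t) = C_in + (C₀ − C_in) e^(−t/τ).
C(49.59) = 0 + (3.710 − 0)·e^(−49.59/49.2164) = 0 + (3.71000)·0.365098 = 1.35451 g/L.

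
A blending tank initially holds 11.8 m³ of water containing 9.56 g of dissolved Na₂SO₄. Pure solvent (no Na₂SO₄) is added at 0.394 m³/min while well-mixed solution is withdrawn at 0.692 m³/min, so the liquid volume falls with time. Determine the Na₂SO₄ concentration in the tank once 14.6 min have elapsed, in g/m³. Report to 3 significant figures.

Total volume: dV/dt = Q_in − Q_out = -0.29800 m³/min, so V(t) = 11.8 − 0.29800 t and V(14.6) = 7.4492 m³.
Solute balance: dm/dt = 0 − Q_out C = −Q_out m/V(t).
Separate: dm/m = −Q_out dt/V(t) ⇒ ln(m/m₀) = −(Q_out/(Q_in−Q_out)) ln(V/V₀).
m = m₀ (V₀/V)^(Q_out/(Q_in−Q_out)) = 9.56 × (11.8/7.4492)^(-2.3221) = 3.2852 g.
C = m/V = 3.2852/7.4492 = 0.44101 g/m³.

0.441 g/m³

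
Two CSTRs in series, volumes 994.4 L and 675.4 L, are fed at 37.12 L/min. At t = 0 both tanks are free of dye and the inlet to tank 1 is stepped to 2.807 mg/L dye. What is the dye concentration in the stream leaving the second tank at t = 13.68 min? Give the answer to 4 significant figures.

Each tank obeys Vᵢ dCᵢ/dt = Q(Cᵢ₋₁ − Cᵢ), so τᵢ = Vᵢ/Q.
τ₁ = 994.4/37.12 = 26.7888 min; τ₂ = 675.4/37.12 = 18.1950 min.
Tank 1: C₁ = C_in(1 − e^(−t/τ₁)). Tank 2 (τ₁ ≠ τ₂): C₂ = C_in[1 − (τ₁ e^(−t/τ₁) − τ₂ e^(−t/τ₂))/(τ₁ − τ₂)].
At t = 13.68: e^(−t/τ₁) = 0.600099, e^(−t/τ₂) = 0.471492.
C₂ = 2.807·[1 − (26.7888·0.600099 − 18.1950·0.471492)/(8.59375)] = 2.807·0.127610 = 0.358202 mg/L.

0.3582 mg/L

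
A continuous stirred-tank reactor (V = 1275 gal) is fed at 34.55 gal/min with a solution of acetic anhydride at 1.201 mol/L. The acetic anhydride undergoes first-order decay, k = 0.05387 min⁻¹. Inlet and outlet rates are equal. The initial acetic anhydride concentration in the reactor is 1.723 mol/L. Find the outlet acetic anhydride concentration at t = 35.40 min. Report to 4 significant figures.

0.4771 mol/L

Species balance: V dC/dt = Q C_in − Q C − k V C.
dC/dt = (Q/V) C_in − (Q/V + k) C; effective rate a = Q/V + k = 0.0270980 + 0.05387 = 0.0809680 min⁻¹.
C_ss = Q C_in/(Q + kV) = 0.401946 mol/L; C(t) = C_ss + (C₀ − C_ss) e^(−a t).
C(35.40) = 0.401946 + (1.32105)·e^(−0.0809680·35.40) = 0.401946 + (1.32105)·0.0569109 = 0.477128 mol/L.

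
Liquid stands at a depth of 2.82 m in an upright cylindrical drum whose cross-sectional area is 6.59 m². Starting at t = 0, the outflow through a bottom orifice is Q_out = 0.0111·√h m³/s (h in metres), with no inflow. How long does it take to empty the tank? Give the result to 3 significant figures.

With no inflow, A dh/dt = −0.0111 √h.
∫ h^(−1/2) dh = −(0.0111/A) ∫ dt, giving 2√h = 2√h₀ − (0.0111/A) t.
Set h = 0: 2√h₀ = (0.0111/A) t_empty ⇒ t_empty = 2A√h₀/0.0111.
t_empty = 2·6.59·√2.82/0.0111 = 13.180·1.6793/0.0111 = 1994.0 s.

1990 s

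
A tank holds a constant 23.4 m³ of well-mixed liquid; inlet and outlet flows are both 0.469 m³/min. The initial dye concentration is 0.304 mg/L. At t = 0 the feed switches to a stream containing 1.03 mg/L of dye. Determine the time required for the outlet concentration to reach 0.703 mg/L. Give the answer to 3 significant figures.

39.8 min

Species balance: V dC/dt = Q(C_in − C) ⇒ τ = V/Q = 49.893 min.
C(t) = C_in + (C₀ − C_in) e^(−t/τ). Set C = 0.703 and solve for t:
e^(−t/τ) = (C − C_in)/(C₀ − C_in) = (0.703 − 1.03)/(0.304 − 1.03) = 0.45041
t = −τ ln(…) = 49.893 × 0.79759 = 39.794 min.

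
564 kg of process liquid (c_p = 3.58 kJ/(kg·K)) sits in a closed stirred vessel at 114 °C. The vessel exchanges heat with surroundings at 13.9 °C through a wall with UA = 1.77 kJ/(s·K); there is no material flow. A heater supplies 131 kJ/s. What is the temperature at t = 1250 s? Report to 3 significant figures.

M c_p dT/dt = −UA(T − T_amb) + Q̇.
dT/dt = (T_ss − T)/τ with T_ss = T_amb + Q̇/UA = 13.9 + 131/1.77 = 87.911 °C, τ = M c_p/UA = 564·3.58/1.77 = 1140.7 s.
This is linear first-order; T(t) = T_ss + (T₀ − T_ss) e^(−t/τ).
T(1250) = 87.911 + (26.089)·0.33428 = 96.632 °C.

96.6 °C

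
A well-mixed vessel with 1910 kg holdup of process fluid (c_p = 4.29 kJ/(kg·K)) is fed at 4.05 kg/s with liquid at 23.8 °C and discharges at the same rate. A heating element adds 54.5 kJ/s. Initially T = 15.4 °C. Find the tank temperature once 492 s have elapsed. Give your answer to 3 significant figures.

M c_p dT/dt = ṁ c_p (T_in − T) + Q̇.
Rearrange: dT/dt = (T_ss − T)/τ with τ = M/ṁ = 471.60 s and T_ss = T_in + Q̇/(ṁ c_p) = 26.937 °C.
Integrating: T(t) = T_ss + (T₀ − T_ss) e^(−t/τ).
T(492) = 26.937 + (-11.537)·e^(−492/471.60) = 26.937 + (-11.537)·0.35231 = 22.872 °C.

22.9 °C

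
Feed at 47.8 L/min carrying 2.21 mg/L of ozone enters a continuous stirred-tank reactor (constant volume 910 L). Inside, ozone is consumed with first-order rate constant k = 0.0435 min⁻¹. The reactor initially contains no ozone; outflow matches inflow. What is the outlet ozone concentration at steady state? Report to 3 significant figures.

1.21 mg/L

Species balance: V dC/dt = Q C_in − Q C − k V C.
Steady state (dC/dt = 0): C_ss = Q C_in/(Q + kV) = C_in/(1 + kV/Q).
C_ss = 47.8·2.21/(47.8 + 0.0435·910) = 105.64/87.385 = 1.2089 mg/L.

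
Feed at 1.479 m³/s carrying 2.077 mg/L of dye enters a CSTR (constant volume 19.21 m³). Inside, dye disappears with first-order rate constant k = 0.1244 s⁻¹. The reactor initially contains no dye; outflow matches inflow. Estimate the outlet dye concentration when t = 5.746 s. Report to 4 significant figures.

0.5444 mg/L

Species balance: V dC/dt = Q C_in − Q C − k V C.
This is linear with rate a = Q/V + k = 0.201391 s⁻¹.
C_ss = Q C_in/(Q + kV) = 0.794030 mg/L; C(t) = C_ss + (C₀ − C_ss) e^(−a t).
C(5.746) = 0.794030 + (-0.794030)·e^(−0.201391·5.746) = 0.794030 + (-0.794030)·0.314367 = 0.544413 mg/L.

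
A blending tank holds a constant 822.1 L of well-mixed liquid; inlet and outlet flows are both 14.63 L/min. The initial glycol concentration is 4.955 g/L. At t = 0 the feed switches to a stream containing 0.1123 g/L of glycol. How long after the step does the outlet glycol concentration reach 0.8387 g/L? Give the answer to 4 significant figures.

Species balance on the tank: V dC/dt = Q(C_in − C), so τ = V/Q = 56.1928 min.
C(t) = C_in + (C₀ − C_in) e^(−t/τ). Set C = 0.8387 and solve for t:
e^(−t/τ) = (C − C_in)/(C₀ − C_in) = (0.8387 − 0.1123)/(4.955 − 0.1123) = 0.149999
t = −τ ln(…) = 56.1928 × 1.89713 = 106.605 min.

106.6 min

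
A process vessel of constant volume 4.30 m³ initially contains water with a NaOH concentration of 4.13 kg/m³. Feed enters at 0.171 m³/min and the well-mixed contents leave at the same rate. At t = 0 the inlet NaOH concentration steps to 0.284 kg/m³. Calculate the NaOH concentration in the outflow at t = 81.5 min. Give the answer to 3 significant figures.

0.434 kg/m³

Unsteady species balance (constant V, well mixed): V dC/dt = Q(C_in − C).
Time constant τ = V/Q = 4.30/0.171 = 25.146 min.
This is linear first-order; C(t) = C_in + (C₀ − C_in) e^(−t/τ).
C(81.5) = 0.284 + (4.13 − 0.284)·e^(−81.5/25.146) = 0.284 + (3.8460)·0.039123 = 0.43447 kg/m³.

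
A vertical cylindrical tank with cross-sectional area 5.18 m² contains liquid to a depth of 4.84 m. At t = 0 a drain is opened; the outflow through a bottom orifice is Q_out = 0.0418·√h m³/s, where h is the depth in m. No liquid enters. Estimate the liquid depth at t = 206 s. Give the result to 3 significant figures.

A dh/dt = −Q_out = −0.0418 √h.
This is separable: 2 d(√h)/dt = −0.0418/A, so √h = √h₀ − (0.0418/(2A)) t.
√h = √4.84 − 0.0418·206/(2·5.18) = 2.2000 − 0.83116 = 1.3688.
h = 1.3688² = 1.8737 m.

1.87 m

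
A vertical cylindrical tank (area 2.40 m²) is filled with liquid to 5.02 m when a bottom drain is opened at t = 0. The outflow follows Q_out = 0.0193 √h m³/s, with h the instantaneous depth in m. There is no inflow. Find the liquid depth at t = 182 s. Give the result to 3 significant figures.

With no inflow, A dh/dt = −0.0193 √h.
Separate and integrate: 2(√h − √h₀) = −(0.0193/A) t.
√h = √5.02 − 0.0193·182/(2·2.40) = 2.2405 − 0.73179 = 1.5087.
h = 1.5087² = 2.2763 m.

2.28 m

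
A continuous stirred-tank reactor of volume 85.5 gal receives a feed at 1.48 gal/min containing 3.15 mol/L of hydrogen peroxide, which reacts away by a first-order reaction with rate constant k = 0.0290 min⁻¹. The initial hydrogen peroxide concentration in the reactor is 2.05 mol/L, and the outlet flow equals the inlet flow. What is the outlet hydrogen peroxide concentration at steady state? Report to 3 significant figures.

1.18 mol/L

Species balance: V dC/dt = Q C_in − Q C − k V C.
Steady state (dC/dt = 0): C_ss = Q C_in/(Q + kV) = C_in/(1 + kV/Q).
C_ss = 1.48·3.15/(1.48 + 0.0290·85.5) = 4.6620/3.9595 = 1.1774 mol/L.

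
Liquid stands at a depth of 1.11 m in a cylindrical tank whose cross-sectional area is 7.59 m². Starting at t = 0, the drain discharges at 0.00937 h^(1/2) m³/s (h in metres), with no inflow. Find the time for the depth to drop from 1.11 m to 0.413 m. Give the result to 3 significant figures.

666 s

With no inflow, A dh/dt = −0.00937 √h.
This is separable: 2 d(√h)/dt = −0.00937/A, so √h = √h₀ − (0.00937/(2A)) t.
t = 2A(√h₀ − √h)/0.00937 = 2·7.59·(√1.11 − √0.413)/0.00937
  = 15.180 × (1.0536 − 0.64265) / 0.00937 = 665.71 s.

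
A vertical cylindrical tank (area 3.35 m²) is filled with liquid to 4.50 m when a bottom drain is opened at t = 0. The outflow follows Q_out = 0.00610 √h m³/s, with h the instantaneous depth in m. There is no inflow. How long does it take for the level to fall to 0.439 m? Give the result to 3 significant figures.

1600 s

Mass balance (ρ constant): A dh/dt = −0.00610 √h.
Separate and integrate: 2(√h − √h₀) = −(0.00610/A) t.
t = 2A(√h₀ − √h)/0.00610 = 2·3.35·(√4.50 − √0.439)/0.00610
  = 6.7000 × (2.1213 − 0.66257) / 0.00610 = 1602.2 s.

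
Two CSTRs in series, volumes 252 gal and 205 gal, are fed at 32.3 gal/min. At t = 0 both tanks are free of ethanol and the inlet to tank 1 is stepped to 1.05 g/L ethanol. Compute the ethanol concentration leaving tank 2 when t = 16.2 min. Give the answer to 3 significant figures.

0.701 g/L

Each tank obeys Vᵢ dCᵢ/dt = Q(Cᵢ₋₁ − Cᵢ), so τᵢ = Vᵢ/Q.
τ₁ = 252/32.3 = 7.8019 min; τ₂ = 205/32.3 = 6.3467 min.
Solving the cascade with C₁(0)=C₂(0)=0 gives C₂(t) = C_in[1 − (τ₁ e^(−t/τ₁) − τ₂ e^(−t/τ₂))/(τ₁ − τ₂)].
At t = 16.2: e^(−t/τ₁) = 0.12538, e^(−t/τ₂) = 0.077888.
C₂ = 1.05·[1 − (7.8019·0.12538 − 6.3467·0.077888)/(1.4551)] = 1.05·0.66749 = 0.70086 g/L.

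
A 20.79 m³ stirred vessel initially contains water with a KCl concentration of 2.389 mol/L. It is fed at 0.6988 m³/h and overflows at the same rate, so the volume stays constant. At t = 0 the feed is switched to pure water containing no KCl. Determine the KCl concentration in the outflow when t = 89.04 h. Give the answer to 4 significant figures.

0.1198 mol/L

Mass balance on the solute (V constant): V dC/dt = Q(C_in − C).
Time constant τ = V/Q = 20.79/0.6988 = 29.7510 h.
C approaches C_in exponentially: C(t) = C_in + (C₀ − C_in) e^(−t/τ).
C(89.04) = 0 + (2.389 − 0)·e^(−89.04/29.7510) = 0 + (2.38900)·0.0501448 = 0.119796 mol/L.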